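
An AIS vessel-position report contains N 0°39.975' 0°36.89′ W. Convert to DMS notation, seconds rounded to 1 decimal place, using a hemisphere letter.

φ: fractional minutes 0.97500 × 60 = 58.500″
Longitude: 36.89000′ → 36′ and 0.89000 × 60 = 53.400″

0°39′58.5″ N, 0°36′53.4″ W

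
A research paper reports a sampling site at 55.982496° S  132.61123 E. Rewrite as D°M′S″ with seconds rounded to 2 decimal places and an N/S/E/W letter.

φ: 0.982496° → 58.94976′; 0.94976 × 60 = 56.9856″
Lon: whole degrees 132; 36.67380′ → 36′ and 40.4280″

55°58′56.99″ S, 132°36′40.43″ E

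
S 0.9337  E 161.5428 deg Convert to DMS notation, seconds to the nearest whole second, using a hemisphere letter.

0°56′1″ S, 161°32′34″ E

φ: 0.933700° → 56.02200′; 0.02200 × 60 = 1.32″
λ: 0.542800° → 32.56800′; 0.56800 × 60 = 34.08″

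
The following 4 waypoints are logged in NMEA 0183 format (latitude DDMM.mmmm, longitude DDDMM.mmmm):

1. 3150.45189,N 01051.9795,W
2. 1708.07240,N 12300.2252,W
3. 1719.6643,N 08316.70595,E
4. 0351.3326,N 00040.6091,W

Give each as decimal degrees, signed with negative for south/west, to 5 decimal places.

1. 31.84086, -10.86633
2. 17.13454, -123.00375
3. 17.32774, 83.27843
4. 3.85554, -0.67682

Point 1:
  Lat: split at 2 digits → 31° and 50.45189′; 31 + 50.45189/60 = 31.840865
  N ⇒ keep positive
  λ: degrees = first 3 digits = 10, minutes = 51.9795; 10 + 51.9795/60 = 10.866325
  hemisphere W, so the sign is −
Point 2:
  φ: split at 2 digits → 17° and 8.0724′; 17 + 8.0724/60 = 17.134540
  N → positive
  λ: split at 3 digits → 123° and 0.2252′; 123 + 0.2252/60 = 123.003753
  W → negative
Point 3:
  Lat: degrees = first 2 digits = 17, minutes = 19.6643; 17 + 19.6643/60 = 17.327738
  N → positive
  λ: degrees = first 3 digits = 83, minutes = 16.70595; 83 + 16.70595/60 = 83.278433
  E ⇒ keep positive
Point 4:
  Lat: split at 2 digits → 03° and 51.3326′; 3 + 51.3326/60 = 3.855543
  N → positive
  λ: degrees = first 3 digits = 0, minutes = 40.6091; 0 + 40.6091/60 = 0.676818
  W → negative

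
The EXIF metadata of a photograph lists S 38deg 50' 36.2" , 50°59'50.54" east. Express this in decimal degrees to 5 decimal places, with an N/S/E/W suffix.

38.84339° S, 50.99737° E

φ: 38° + 50/60 + 36.2/3600 = 38 + 0.833333 + 0.010056 = 38.843389
λ: 50 + 59/60 + 50.54/3600 = 50.997372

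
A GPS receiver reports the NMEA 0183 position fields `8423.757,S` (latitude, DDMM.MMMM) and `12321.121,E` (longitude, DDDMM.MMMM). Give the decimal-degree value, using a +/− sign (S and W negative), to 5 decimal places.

-84.39595, 123.35202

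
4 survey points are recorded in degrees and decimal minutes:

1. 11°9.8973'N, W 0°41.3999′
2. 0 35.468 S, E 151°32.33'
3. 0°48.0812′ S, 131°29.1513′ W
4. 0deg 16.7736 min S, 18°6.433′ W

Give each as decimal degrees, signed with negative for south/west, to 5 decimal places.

Point 1:
  Lat: 9.8973′ = 0.164955°; total 11.164955
  N → positive
  Lon: 0 + 41.3999/60 = 0.689998
  hemisphere W, so the sign is −
Point 2:
  Latitude: 35.468′ = 0.591133°; total 0.591133
  S → negative
  Longitude: 32.33′ = 0.538833°; total 151.538833
  E ⇒ keep positive
Point 3:
  Lat: 0 + 48.0812/60 = 0.801353
  hemisphere S, so the sign is −
  Lon: 29.1513′ = 0.485855°; total 131.485855
  W → negative
Point 4:
  Latitude: 16.7736′ = 0.279560°; total 0.279560
  S → negative
  λ: 6.433′ = 0.107217°; total 18.107217
  W → negative

1. 11.16496, -0.69000
2. -0.59113, 151.53883
3. -0.80135, -131.48586
4. -0.27956, -18.10722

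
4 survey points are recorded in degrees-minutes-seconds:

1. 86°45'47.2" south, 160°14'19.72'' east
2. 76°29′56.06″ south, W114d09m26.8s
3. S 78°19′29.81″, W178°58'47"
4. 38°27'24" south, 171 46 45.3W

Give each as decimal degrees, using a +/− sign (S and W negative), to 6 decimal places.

1. -86.763111, 160.238811
2. -76.498906, -114.157444
3. -78.324947, -178.979722
4. -38.456667, -171.779250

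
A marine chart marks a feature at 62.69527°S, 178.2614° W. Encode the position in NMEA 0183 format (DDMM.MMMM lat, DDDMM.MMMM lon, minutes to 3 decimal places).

6241.716,S / 17815.684,W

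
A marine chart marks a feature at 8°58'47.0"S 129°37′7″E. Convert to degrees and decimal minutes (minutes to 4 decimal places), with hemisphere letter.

8° 58.7833′ S, 129° 37.1167′ E

Lat: 58 + 47/60 = 58.783333′
Longitude: seconds/60 = 0.11667; minutes = 37 + 0.11667 = 37.116667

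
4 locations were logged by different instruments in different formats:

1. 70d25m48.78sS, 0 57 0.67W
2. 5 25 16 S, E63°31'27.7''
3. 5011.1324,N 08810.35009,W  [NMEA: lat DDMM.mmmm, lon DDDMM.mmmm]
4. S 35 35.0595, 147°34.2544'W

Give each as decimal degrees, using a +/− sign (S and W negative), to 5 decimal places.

1. -70.43022, -0.95019
2. -5.42111, 63.52436
3. 50.18554, -88.17250
4. -35.58433, -147.57091

Point 1:
  Lat: 25′ + 48.78″ = 25.81300′; 70 + 25.81300/60 = 70.430217
  S ⇒ negate
  λ: 0° + 57/60 + 0.67/3600 = 0 + 0.950000 + 0.000186 = 0.950186
  hemisphere W, so the sign is −
Point 2:
  Latitude: 5 + 25/60 + 16/3600 = 5.421111
  hemisphere S, so the sign is −
  Lon: 63° + 31/60 + 27.7/3600 = 63 + 0.516667 + 0.007694 = 63.524361
  E ⇒ keep positive
Point 3:
  φ: split at 2 digits → 50° and 11.1324′; 50 + 11.1324/60 = 50.185540
  N → positive
  Lon: degrees = first 3 digits = 88, minutes = 10.35009; 88 + 10.35009/60 = 88.172502
  hemisphere W, so the sign is −
Point 4:
  Lat: 35 + 35.0595/60 = 35.584325
  hemisphere S, so the sign is −
  λ: 34.2544′ = 0.570907°; total 147.570907
  W ⇒ negate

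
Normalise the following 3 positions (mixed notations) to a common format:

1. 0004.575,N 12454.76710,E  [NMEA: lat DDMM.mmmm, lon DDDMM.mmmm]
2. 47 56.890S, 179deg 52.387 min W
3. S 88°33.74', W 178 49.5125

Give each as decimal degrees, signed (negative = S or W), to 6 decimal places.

Point 1:
  Lat: split at 2 digits → 00° and 4.575′; 0 + 4.575/60 = 0.0762500
  N → positive
  Longitude: split at 3 digits → 124° and 54.7671′; 124 + 54.7671/60 = 124.9127850
  E → positive
Point 2:
  Lat: 56.89′ = 0.948167°; total 47.9481667
  S → negative
  Lon: 52.387′ = 0.873117°; total 179.8731167
  W → negative
Point 3:
  φ: 33.74′ = 0.562333°; total 88.5623333
  S → negative
  λ: 178 + 49.5125/60 = 178.8252083
  hemisphere W, so the sign is −

1. 0.076250, 124.912785
2. -47.948167, -179.873117
3. -88.562333, -178.825208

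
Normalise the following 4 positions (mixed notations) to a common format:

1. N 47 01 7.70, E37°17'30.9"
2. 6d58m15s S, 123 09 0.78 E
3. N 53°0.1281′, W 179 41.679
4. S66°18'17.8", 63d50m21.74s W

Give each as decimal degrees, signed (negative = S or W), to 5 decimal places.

1. 47.01881, 37.29192
2. -6.97083, 123.15022
3. 53.00214, -179.69465
4. -66.30494, -63.83937

Point 1:
  Lat: 47° + 1/60 + 7.7/3600 = 47 + 0.016667 + 0.002139 = 47.018806
  N ⇒ keep positive
  Lon: 37 + 17/60 + 30.9/3600 = 37.291917
  E ⇒ keep positive
Point 2:
  Latitude: 6 + 58/60 + 15/3600 = 6.970833
  S ⇒ negate
  Longitude: 9′ + 0.78″ = 9.01300′; 123 + 9.01300/60 = 123.150217
  E → positive
Point 3:
  Lat: 0.1281′ = 0.002135°; total 53.002135
  N → positive
  Lon: 41.679′ = 0.694650°; total 179.694650
  hemisphere W, so the sign is −
Point 4:
  Latitude: 18′ + 17.8″ = 18.29667′; 66 + 18.29667/60 = 66.304944
  hemisphere S, so the sign is −
  Lon: 63° + 50/60 + 21.74/3600 = 63 + 0.833333 + 0.006039 = 63.839372
  W ⇒ negate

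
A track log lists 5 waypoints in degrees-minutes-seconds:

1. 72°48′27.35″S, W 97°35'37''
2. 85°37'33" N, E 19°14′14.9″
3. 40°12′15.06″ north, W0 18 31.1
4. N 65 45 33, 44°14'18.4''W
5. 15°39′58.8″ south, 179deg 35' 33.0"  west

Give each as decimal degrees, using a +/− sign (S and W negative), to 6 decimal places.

Point 1:
  Latitude: 72 + 48/60 + 27.35/3600 = 72.8075972
  S ⇒ negate
  λ: 35′ + 37″ = 35.61667′; 97 + 35.61667/60 = 97.5936111
  hemisphere W, so the sign is −
Point 2:
  φ: 85 + 37/60 + 33/3600 = 85.6258333
  N ⇒ keep positive
  Lon: 19 + 14/60 + 14.9/3600 = 19.2374722
  E ⇒ keep positive
Point 3:
  Lat: 40 + 12/60 + 15.06/3600 = 40.2041833
  N ⇒ keep positive
  Lon: 18′ + 31.1″ = 18.51833′; 0 + 18.51833/60 = 0.3086389
  hemisphere W, so the sign is −
Point 4:
  Lat: 65° + 45/60 + 33/3600 = 65 + 0.750000 + 0.009167 = 65.7591667
  N → positive
  Longitude: 44° + 14/60 + 18.4/3600 = 44 + 0.233333 + 0.005111 = 44.2384444
  W ⇒ negate
Point 5:
  Latitude: 39′ + 58.8″ = 39.98000′; 15 + 39.98000/60 = 15.6663333
  hemisphere S, so the sign is −
  λ: 35′ + 33″ = 35.55000′; 179 + 35.55000/60 = 179.5925000
  W ⇒ negate

1. -72.807597, -97.593611
2. 85.625833, 19.237472
3. 40.204183, -0.308639
4. 65.759167, -44.238444
5. -15.666333, -179.592500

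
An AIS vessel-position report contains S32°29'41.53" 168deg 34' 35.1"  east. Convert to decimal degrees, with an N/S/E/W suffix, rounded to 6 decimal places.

32.494869° S, 168.576417° E

Lat: 32 + 29/60 + 41.53/3600 = 32.4948694
Lon: 34′ + 35.1″ = 34.58500′; 168 + 34.58500/60 = 168.5764167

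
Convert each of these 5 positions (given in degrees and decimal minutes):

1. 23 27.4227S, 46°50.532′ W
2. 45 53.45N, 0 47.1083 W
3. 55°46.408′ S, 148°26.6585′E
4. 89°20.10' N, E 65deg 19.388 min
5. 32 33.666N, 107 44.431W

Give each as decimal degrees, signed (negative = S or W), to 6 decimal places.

1. -23.457045, -46.842200
2. 45.890833, -0.785138
3. -55.773467, 148.444308
4. 89.335000, 65.323133
5. 32.561100, -107.740517

Point 1:
  Latitude: 23 + 27.4227/60 = 23.4570450
  S ⇒ negate
  λ: 50.532′ = 0.842200°; total 46.8422000
  W ⇒ negate
Point 2:
  Lat: 53.45′ = 0.890833°; total 45.8908333
  N → positive
  Lon: 0 + 47.1083/60 = 0.7851383
  hemisphere W, so the sign is −
Point 3:
  Latitude: 55 + 46.408/60 = 55.7734667
  hemisphere S, so the sign is −
  Lon: 26.6585′ = 0.444308°; total 148.4443083
  E → positive
Point 4:
  Lat: 20.1′ = 0.335000°; total 89.3350000
  N ⇒ keep positive
  Lon: 19.388′ = 0.323133°; total 65.3231333
  E → positive
Point 5:
  Lat: 33.666′ = 0.561100°; total 32.5611000
  N → positive
  λ: 107 + 44.431/60 = 107.7405167
  W ⇒ negate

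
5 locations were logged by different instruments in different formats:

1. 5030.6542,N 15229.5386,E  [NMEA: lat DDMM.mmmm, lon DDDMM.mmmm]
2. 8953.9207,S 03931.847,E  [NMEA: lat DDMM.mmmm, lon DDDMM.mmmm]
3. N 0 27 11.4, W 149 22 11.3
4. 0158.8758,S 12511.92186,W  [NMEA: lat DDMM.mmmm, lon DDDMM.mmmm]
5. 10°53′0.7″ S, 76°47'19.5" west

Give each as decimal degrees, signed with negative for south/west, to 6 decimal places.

Point 1:
  φ: degrees = first 2 digits = 50, minutes = 30.6542; 50 + 30.6542/60 = 50.5109033
  N ⇒ keep positive
  Lon: degrees = first 3 digits = 152, minutes = 29.5386; 152 + 29.5386/60 = 152.4923100
  E ⇒ keep positive
Point 2:
  Lat: degrees = first 2 digits = 89, minutes = 53.9207; 89 + 53.9207/60 = 89.8986783
  S ⇒ negate
  Lon: degrees = first 3 digits = 39, minutes = 31.847; 39 + 31.847/60 = 39.5307833
  E → positive
Point 3:
  Latitude: 0 + 27/60 + 11.4/3600 = 0.4531667
  N ⇒ keep positive
  Longitude: 149° + 22/60 + 11.3/3600 = 149 + 0.366667 + 0.003139 = 149.3698056
  W → negative
Point 4:
  Latitude: degrees = first 2 digits = 1, minutes = 58.8758; 1 + 58.8758/60 = 1.9812633
  hemisphere S, so the sign is −
  Lon: degrees = first 3 digits = 125, minutes = 11.92186; 125 + 11.92186/60 = 125.1986977
  hemisphere W, so the sign is −
Point 5:
  φ: 10 + 53/60 + 0.7/3600 = 10.8835278
  S → negative
  λ: 76 + 47/60 + 19.5/3600 = 76.7887500
  hemisphere W, so the sign is −

1. 50.510903, 152.492310
2. -89.898678, 39.530783
3. 0.453167, -149.369806
4. -1.981263, -125.198698
5. -10.883528, -76.788750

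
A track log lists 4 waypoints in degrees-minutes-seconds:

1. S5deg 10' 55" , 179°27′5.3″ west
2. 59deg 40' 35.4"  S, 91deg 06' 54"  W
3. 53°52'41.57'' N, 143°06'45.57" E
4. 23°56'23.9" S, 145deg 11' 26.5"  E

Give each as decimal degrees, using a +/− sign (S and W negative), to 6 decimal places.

1. -5.181944, -179.451472
2. -59.676500, -91.115000
3. 53.878214, 143.112658
4. -23.939972, 145.190694

Point 1:
  Latitude: 5° + 10/60 + 55/3600 = 5 + 0.166667 + 0.015278 = 5.1819444
  S ⇒ negate
  Longitude: 179° + 27/60 + 5.3/3600 = 179 + 0.450000 + 0.001472 = 179.4514722
  W → negative
Point 2:
  φ: 59° + 40/60 + 35.4/3600 = 59 + 0.666667 + 0.009833 = 59.6765000
  S ⇒ negate
  λ: 91 + 6/60 + 54/3600 = 91.1150000
  W ⇒ negate
Point 3:
  Latitude: 52′ + 41.57″ = 52.69283′; 53 + 52.69283/60 = 53.8782139
  N → positive
  Lon: 143 + 6/60 + 45.57/3600 = 143.1126583
  E ⇒ keep positive
Point 4:
  Latitude: 23 + 56/60 + 23.9/3600 = 23.9399722
  hemisphere S, so the sign is −
  Lon: 145 + 11/60 + 26.5/3600 = 145.1906944
  E → positive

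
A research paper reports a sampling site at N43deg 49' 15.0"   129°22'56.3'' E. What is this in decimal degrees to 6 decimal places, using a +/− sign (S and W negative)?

43.820833, 129.382306

Lat: 43 + 49/60 + 15/3600 = 43.8208333
N ⇒ keep positive
λ: 129 + 22/60 + 56.3/3600 = 129.3823056
E → positive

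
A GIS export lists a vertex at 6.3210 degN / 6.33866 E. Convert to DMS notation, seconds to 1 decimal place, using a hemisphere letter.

6°19′15.6″ N, 6°20′19.2″ E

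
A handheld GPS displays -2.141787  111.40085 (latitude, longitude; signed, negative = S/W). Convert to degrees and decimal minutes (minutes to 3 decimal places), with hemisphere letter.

Latitude is negative → S; |value| = 2.141787
φ: minutes = (2.141787 − 2) × 60 = 8.50722
Lon: minutes = (111.400850 − 111) × 60 = 24.05100

2° 8.507′ S, 111° 24.051′ E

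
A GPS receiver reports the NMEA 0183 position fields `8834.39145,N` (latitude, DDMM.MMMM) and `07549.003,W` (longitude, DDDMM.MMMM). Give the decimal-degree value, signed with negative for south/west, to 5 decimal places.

88.57319, -75.81672

φ: split at 2 digits → 88° and 34.39145′; 88 + 34.39145/60 = 88.573191
N → positive
λ: split at 3 digits → 075° and 49.003′; 75 + 49.003/60 = 75.816717
hemisphere W, so the sign is −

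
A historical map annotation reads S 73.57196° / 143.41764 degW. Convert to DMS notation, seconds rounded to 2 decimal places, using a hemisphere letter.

73°34′19.06″ S, 143°25′3.50″ W

φ: 0.571960° → 34.31760′; 0.31760 × 60 = 19.0560″
Lon: 0.417640 × 60 = 25.05840′ → 25′, remainder × 60 = 3.5040″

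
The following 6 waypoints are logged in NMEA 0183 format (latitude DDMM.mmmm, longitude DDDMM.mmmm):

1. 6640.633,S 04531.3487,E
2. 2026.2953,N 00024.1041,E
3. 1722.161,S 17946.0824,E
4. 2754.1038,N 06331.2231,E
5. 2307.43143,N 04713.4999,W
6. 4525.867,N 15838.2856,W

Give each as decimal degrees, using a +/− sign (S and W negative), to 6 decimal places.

Point 1:
  φ: degrees = first 2 digits = 66, minutes = 40.633; 66 + 40.633/60 = 66.6772167
  S → negative
  Lon: split at 3 digits → 045° and 31.3487′; 45 + 31.3487/60 = 45.5224783
  E ⇒ keep positive
Point 2:
  φ: split at 2 digits → 20° and 26.2953′; 20 + 26.2953/60 = 20.4382550
  N ⇒ keep positive
  Longitude: degrees = first 3 digits = 0, minutes = 24.1041; 0 + 24.1041/60 = 0.4017350
  E → positive
Point 3:
  φ: degrees = first 2 digits = 17, minutes = 22.161; 17 + 22.161/60 = 17.3693500
  S → negative
  λ: degrees = first 3 digits = 179, minutes = 46.0824; 179 + 46.0824/60 = 179.7680400
  E ⇒ keep positive
Point 4:
  Latitude: split at 2 digits → 27° and 54.1038′; 27 + 54.1038/60 = 27.9017300
  N ⇒ keep positive
  Longitude: degrees = first 3 digits = 63, minutes = 31.2231; 63 + 31.2231/60 = 63.5203850
  E → positive
Point 5:
  Lat: degrees = first 2 digits = 23, minutes = 7.43143; 23 + 7.43143/60 = 23.1238572
  N → positive
  λ: degrees = first 3 digits = 47, minutes = 13.4999; 47 + 13.4999/60 = 47.2249983
  W ⇒ negate
Point 6:
  φ: degrees = first 2 digits = 45, minutes = 25.867; 45 + 25.867/60 = 45.4311167
  N → positive
  Lon: split at 3 digits → 158° and 38.2856′; 158 + 38.2856/60 = 158.6380933
  W ⇒ negate

1. -66.677217, 45.522478
2. 20.438255, 0.401735
3. -17.369350, 179.768040
4. 27.901730, 63.520385
5. 23.123857, -47.224998
6. 45.431117, -158.638093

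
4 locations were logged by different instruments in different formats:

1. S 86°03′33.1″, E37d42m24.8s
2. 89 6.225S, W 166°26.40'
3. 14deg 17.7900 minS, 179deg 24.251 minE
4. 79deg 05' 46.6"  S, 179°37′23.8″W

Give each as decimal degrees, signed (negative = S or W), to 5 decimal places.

1. -86.05919, 37.70689
2. -89.10375, -166.44000
3. -14.29650, 179.40418
4. -79.09628, -179.62328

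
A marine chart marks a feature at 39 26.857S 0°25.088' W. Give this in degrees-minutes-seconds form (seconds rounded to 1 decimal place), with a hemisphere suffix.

39°26′51.4″ S, 0°25′5.3″ W

Latitude: fractional minutes 0.85700 × 60 = 51.420″
λ: 25.08800′ → 25′ and 0.08800 × 60 = 5.280″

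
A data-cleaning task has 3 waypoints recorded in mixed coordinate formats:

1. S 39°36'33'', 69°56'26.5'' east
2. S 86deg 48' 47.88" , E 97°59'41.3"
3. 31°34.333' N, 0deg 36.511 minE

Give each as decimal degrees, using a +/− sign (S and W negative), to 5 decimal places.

Point 1:
  φ: 39° + 36/60 + 33/3600 = 39 + 0.600000 + 0.009167 = 39.609167
  S → negative
  Lon: 69° + 56/60 + 26.5/3600 = 69 + 0.933333 + 0.007361 = 69.940694
  E → positive
Point 2:
  Latitude: 86 + 48/60 + 47.88/3600 = 86.813300
  S → negative
  Longitude: 97° + 59/60 + 41.3/3600 = 97 + 0.983333 + 0.011472 = 97.994806
  E → positive
Point 3:
  Lat: 34.333′ = 0.572217°; total 31.572217
  N → positive
  λ: 0 + 36.511/60 = 0.608517
  E ⇒ keep positive

1. -39.60917, 69.94069
2. -86.81330, 97.99481
3. 31.57222, 0.60852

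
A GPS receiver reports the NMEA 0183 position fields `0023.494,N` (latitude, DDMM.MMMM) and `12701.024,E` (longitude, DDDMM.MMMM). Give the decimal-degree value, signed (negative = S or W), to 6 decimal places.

0.391567, 127.017067

φ: split at 2 digits → 00° and 23.494′; 0 + 23.494/60 = 0.3915667
N → positive
Longitude: split at 3 digits → 127° and 1.024′; 127 + 1.024/60 = 127.0170667
E → positive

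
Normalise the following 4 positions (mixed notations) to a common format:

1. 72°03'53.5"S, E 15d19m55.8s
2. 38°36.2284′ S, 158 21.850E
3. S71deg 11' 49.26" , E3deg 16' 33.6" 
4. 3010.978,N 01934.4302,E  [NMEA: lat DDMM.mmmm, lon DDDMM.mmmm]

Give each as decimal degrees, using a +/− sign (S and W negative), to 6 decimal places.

Point 1:
  Latitude: 3′ + 53.5″ = 3.89167′; 72 + 3.89167/60 = 72.0648611
  S ⇒ negate
  Longitude: 15 + 19/60 + 55.8/3600 = 15.3321667
  E ⇒ keep positive
Point 2:
  φ: 36.2284′ = 0.603807°; total 38.6038067
  hemisphere S, so the sign is −
  Lon: 158 + 21.85/60 = 158.3641667
  E ⇒ keep positive
Point 3:
  Latitude: 71 + 11/60 + 49.26/3600 = 71.1970167
  S → negative
  Lon: 3° + 16/60 + 33.6/3600 = 3 + 0.266667 + 0.009333 = 3.2760000
  E → positive
Point 4:
  Latitude: split at 2 digits → 30° and 10.978′; 30 + 10.978/60 = 30.1829667
  N → positive
  Lon: degrees = first 3 digits = 19, minutes = 34.4302; 19 + 34.4302/60 = 19.5738367
  E → positive

1. -72.064861, 15.332167
2. -38.603807, 158.364167
3. -71.197017, 3.276000
4. 30.182967, 19.573837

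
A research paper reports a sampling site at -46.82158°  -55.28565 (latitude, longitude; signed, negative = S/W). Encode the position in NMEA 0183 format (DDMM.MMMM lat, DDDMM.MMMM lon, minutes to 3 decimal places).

Latitude is negative → S; |value| = 46.821580
φ: 46° + 0.821580 × 60 = 46° 49.29480′
Longitude is negative → W; |value| = 55.285650
Longitude: minutes = (55.285650 − 55) × 60 = 17.13900

4649.295,S / 05517.139,W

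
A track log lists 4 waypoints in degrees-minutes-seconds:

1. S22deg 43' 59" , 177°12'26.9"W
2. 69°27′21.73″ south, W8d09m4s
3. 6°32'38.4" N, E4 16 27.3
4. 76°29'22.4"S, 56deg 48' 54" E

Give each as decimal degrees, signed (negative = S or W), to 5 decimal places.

1. -22.73306, -177.20747
2. -69.45604, -8.15111
3. 6.54400, 4.27425
4. -76.48956, 56.81500

Point 1:
  Lat: 22 + 43/60 + 59/3600 = 22.733056
  S → negative
  Longitude: 177 + 12/60 + 26.9/3600 = 177.207472
  hemisphere W, so the sign is −
Point 2:
  Lat: 27′ + 21.73″ = 27.36217′; 69 + 27.36217/60 = 69.456036
  S → negative
  Lon: 9′ + 4″ = 9.06667′; 8 + 9.06667/60 = 8.151111
  W → negative
Point 3:
  φ: 6 + 32/60 + 38.4/3600 = 6.544000
  N → positive
  λ: 16′ + 27.3″ = 16.45500′; 4 + 16.45500/60 = 4.274250
  E ⇒ keep positive
Point 4:
  Lat: 76 + 29/60 + 22.4/3600 = 76.489556
  S ⇒ negate
  λ: 56 + 48/60 + 54/3600 = 56.815000
  E ⇒ keep positive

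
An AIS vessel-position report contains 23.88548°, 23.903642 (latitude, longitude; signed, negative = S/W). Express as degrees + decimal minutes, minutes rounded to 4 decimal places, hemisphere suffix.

φ: minutes = (23.885480 − 23) × 60 = 53.128800
Longitude: fractional part 0.903642 → 54.218520 minutes

23° 53.1288′ N, 23° 54.2185′ E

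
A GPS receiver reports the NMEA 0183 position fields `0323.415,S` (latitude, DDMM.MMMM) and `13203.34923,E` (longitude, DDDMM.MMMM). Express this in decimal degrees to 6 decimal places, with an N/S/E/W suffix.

3.390250° S, 132.055821° E

Lat: split at 2 digits → 03° and 23.415′; 3 + 23.415/60 = 3.3902500
Longitude: degrees = first 3 digits = 132, minutes = 3.34923; 132 + 3.34923/60 = 132.0558205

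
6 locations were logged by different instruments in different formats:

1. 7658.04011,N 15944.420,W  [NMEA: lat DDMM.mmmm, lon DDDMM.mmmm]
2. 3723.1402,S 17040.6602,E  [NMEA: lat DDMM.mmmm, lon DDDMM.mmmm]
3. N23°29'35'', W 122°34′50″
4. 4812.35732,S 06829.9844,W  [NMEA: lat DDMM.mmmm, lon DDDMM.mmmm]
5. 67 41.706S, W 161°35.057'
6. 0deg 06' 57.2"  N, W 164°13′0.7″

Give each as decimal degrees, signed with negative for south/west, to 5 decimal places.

Point 1:
  Lat: degrees = first 2 digits = 76, minutes = 58.04011; 76 + 58.04011/60 = 76.967335
  N → positive
  Longitude: split at 3 digits → 159° and 44.42′; 159 + 44.42/60 = 159.740333
  W ⇒ negate
Point 2:
  φ: split at 2 digits → 37° and 23.1402′; 37 + 23.1402/60 = 37.385670
  S → negative
  λ: split at 3 digits → 170° and 40.6602′; 170 + 40.6602/60 = 170.677670
  E ⇒ keep positive
Point 3:
  φ: 23° + 29/60 + 35/3600 = 23 + 0.483333 + 0.009722 = 23.493056
  N → positive
  Longitude: 122° + 34/60 + 50/3600 = 122 + 0.566667 + 0.013889 = 122.580556
  W ⇒ negate
Point 4:
  Lat: split at 2 digits → 48° and 12.35732′; 48 + 12.35732/60 = 48.205955
  S → negative
  Lon: degrees = first 3 digits = 68, minutes = 29.9844; 68 + 29.9844/60 = 68.499740
  W ⇒ negate
Point 5:
  Latitude: 67 + 41.706/60 = 67.695100
  hemisphere S, so the sign is −
  Lon: 35.057′ = 0.584283°; total 161.584283
  W ⇒ negate
Point 6:
  φ: 0° + 6/60 + 57.2/3600 = 0 + 0.100000 + 0.015889 = 0.115889
  N → positive
  Lon: 164 + 13/60 + 0.7/3600 = 164.216861
  W ⇒ negate

1. 76.96734, -159.74033
2. -37.38567, 170.67767
3. 23.49306, -122.58056
4. -48.20596, -68.49974
5. -67.69510, -161.58428
6. 0.11589, -164.21686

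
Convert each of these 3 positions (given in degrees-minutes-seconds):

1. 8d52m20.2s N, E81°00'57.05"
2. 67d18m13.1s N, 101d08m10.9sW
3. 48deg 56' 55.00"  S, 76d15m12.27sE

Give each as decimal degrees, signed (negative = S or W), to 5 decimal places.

1. 8.87228, 81.01585
2. 67.30364, -101.13636
3. -48.94861, 76.25341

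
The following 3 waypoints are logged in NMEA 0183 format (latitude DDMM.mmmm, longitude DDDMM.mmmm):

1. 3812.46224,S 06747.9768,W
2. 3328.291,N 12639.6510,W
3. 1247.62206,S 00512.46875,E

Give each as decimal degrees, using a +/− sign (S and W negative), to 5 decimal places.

1. -38.20770, -67.79961
2. 33.47152, -126.66085
3. -12.79370, 5.20781

Point 1:
  Latitude: degrees = first 2 digits = 38, minutes = 12.46224; 38 + 12.46224/60 = 38.207704
  S ⇒ negate
  Lon: degrees = first 3 digits = 67, minutes = 47.9768; 67 + 47.9768/60 = 67.799613
  hemisphere W, so the sign is −
Point 2:
  Lat: split at 2 digits → 33° and 28.291′; 33 + 28.291/60 = 33.471517
  N → positive
  Longitude: split at 3 digits → 126° and 39.651′; 126 + 39.651/60 = 126.660850
  W ⇒ negate
Point 3:
  Latitude: split at 2 digits → 12° and 47.62206′; 12 + 47.62206/60 = 12.793701
  hemisphere S, so the sign is −
  Longitude: degrees = first 3 digits = 5, minutes = 12.46875; 5 + 12.46875/60 = 5.207813
  E ⇒ keep positive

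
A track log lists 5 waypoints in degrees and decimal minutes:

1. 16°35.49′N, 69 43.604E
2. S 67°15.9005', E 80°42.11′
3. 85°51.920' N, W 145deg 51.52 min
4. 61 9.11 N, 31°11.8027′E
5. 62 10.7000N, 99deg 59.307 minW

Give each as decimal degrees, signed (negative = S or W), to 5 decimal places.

1. 16.59150, 69.72673
2. -67.26501, 80.70183
3. 85.86533, -145.85867
4. 61.15183, 31.19671
5. 62.17833, -99.98845

Point 1:
  Lat: 16 + 35.49/60 = 16.591500
  N ⇒ keep positive
  λ: 43.604′ = 0.726733°; total 69.726733
  E ⇒ keep positive
Point 2:
  Lat: 67 + 15.9005/60 = 67.265008
  S → negative
  Longitude: 42.11′ = 0.701833°; total 80.701833
  E ⇒ keep positive
Point 3:
  Latitude: 51.92′ = 0.865333°; total 85.865333
  N → positive
  Longitude: 51.52′ = 0.858667°; total 145.858667
  W → negative
Point 4:
  Lat: 9.11′ = 0.151833°; total 61.151833
  N → positive
  Longitude: 11.8027′ = 0.196712°; total 31.196712
  E ⇒ keep positive
Point 5:
  Lat: 10.7′ = 0.178333°; total 62.178333
  N → positive
  Lon: 99 + 59.307/60 = 99.988450
  W → negative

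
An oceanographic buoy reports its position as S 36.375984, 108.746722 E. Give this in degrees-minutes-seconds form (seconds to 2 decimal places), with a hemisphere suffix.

Lat: whole degrees 36; 22.55904′ → 22′ and 33.5424″
Lon: 0.746722 × 60 = 44.80332′ → 44′, remainder × 60 = 48.1992″

36°22′33.54″ S, 108°44′48.20″ E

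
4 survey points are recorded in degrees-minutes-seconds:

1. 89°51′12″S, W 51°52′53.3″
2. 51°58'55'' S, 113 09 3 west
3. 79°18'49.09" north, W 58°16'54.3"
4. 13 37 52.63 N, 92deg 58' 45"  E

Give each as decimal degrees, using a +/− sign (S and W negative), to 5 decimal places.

Point 1:
  Latitude: 51′ + 12″ = 51.20000′; 89 + 51.20000/60 = 89.853333
  hemisphere S, so the sign is −
  Longitude: 52′ + 53.3″ = 52.88833′; 51 + 52.88833/60 = 51.881472
  W → negative
Point 2:
  Latitude: 51° + 58/60 + 55/3600 = 51 + 0.966667 + 0.015278 = 51.981944
  S → negative
  λ: 113° + 9/60 + 3/3600 = 113 + 0.150000 + 0.000833 = 113.150833
  W → negative
Point 3:
  Latitude: 79 + 18/60 + 49.09/3600 = 79.313636
  N ⇒ keep positive
  Longitude: 58° + 16/60 + 54.3/3600 = 58 + 0.266667 + 0.015083 = 58.281750
  hemisphere W, so the sign is −
Point 4:
  Latitude: 37′ + 52.63″ = 37.87717′; 13 + 37.87717/60 = 13.631286
  N → positive
  Lon: 58′ + 45″ = 58.75000′; 92 + 58.75000/60 = 92.979167
  E → positive

1. -89.85333, -51.88147
2. -51.98194, -113.15083
3. 79.31364, -58.28175
4. 13.63129, 92.97917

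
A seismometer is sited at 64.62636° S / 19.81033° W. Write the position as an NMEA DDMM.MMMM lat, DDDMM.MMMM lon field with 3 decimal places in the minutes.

6437.582,S / 01948.620,W

φ: 64° + 0.626360 × 60 = 64° 37.58160′
Lon: 19° + 0.810330 × 60 = 19° 48.61980′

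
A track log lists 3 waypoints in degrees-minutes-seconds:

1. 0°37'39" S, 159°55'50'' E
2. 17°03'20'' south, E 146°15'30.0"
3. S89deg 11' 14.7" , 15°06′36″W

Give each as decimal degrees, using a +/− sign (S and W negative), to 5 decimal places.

Point 1:
  Lat: 0° + 37/60 + 39/3600 = 0 + 0.616667 + 0.010833 = 0.627500
  S ⇒ negate
  Lon: 55′ + 50″ = 55.83333′; 159 + 55.83333/60 = 159.930556
  E ⇒ keep positive
Point 2:
  Latitude: 17 + 3/60 + 20/3600 = 17.055556
  S → negative
  λ: 146 + 15/60 + 30/3600 = 146.258333
  E ⇒ keep positive
Point 3:
  Latitude: 89 + 11/60 + 14.7/3600 = 89.187417
  S ⇒ negate
  Longitude: 15° + 6/60 + 36/3600 = 15 + 0.100000 + 0.010000 = 15.110000
  hemisphere W, so the sign is −

1. -0.62750, 159.93056
2. -17.05556, 146.25833
3. -89.18742, -15.11000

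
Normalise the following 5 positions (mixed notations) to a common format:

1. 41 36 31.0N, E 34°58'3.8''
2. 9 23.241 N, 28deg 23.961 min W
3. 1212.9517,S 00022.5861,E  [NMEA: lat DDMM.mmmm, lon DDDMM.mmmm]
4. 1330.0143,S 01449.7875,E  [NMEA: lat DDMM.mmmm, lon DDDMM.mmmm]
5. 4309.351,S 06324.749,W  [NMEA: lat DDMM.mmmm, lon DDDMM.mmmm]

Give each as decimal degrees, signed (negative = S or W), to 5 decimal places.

1. 41.60861, 34.96772
2. 9.38735, -28.39935
3. -12.21586, 0.37644
4. -13.50024, 14.82979
5. -43.15585, -63.41248

Point 1:
  Latitude: 41° + 36/60 + 31/3600 = 41 + 0.600000 + 0.008611 = 41.608611
  N ⇒ keep positive
  λ: 34° + 58/60 + 3.8/3600 = 34 + 0.966667 + 0.001056 = 34.967722
  E ⇒ keep positive
Point 2:
  Latitude: 23.241′ = 0.387350°; total 9.387350
  N → positive
  λ: 28 + 23.961/60 = 28.399350
  W ⇒ negate
Point 3:
  φ: degrees = first 2 digits = 12, minutes = 12.9517; 12 + 12.9517/60 = 12.215862
  hemisphere S, so the sign is −
  Lon: split at 3 digits → 000° and 22.5861′; 0 + 22.5861/60 = 0.376435
  E → positive
Point 4:
  φ: split at 2 digits → 13° and 30.0143′; 13 + 30.0143/60 = 13.500238
  S ⇒ negate
  Longitude: split at 3 digits → 014° and 49.7875′; 14 + 49.7875/60 = 14.829792
  E → positive
Point 5:
  Lat: degrees = first 2 digits = 43, minutes = 9.351; 43 + 9.351/60 = 43.155850
  S ⇒ negate
  Lon: degrees = first 3 digits = 63, minutes = 24.749; 63 + 24.749/60 = 63.412483
  W ⇒ negate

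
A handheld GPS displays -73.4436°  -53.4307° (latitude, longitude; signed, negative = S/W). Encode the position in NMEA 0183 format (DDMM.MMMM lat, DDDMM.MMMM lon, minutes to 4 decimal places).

Latitude is negative → S; |value| = 73.443600
Lat: 73° + 0.443600 × 60 = 73° 26.616000′
Longitude is negative → W; |value| = 53.430700
λ: minutes = (53.430700 − 53) × 60 = 25.842000

7326.6160,S / 05325.8420,W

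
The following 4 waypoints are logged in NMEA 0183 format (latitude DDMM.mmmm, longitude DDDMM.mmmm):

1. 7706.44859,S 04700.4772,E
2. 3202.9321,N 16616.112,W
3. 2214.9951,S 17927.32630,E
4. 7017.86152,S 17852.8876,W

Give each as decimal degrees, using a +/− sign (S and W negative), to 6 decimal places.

1. -77.107477, 47.007953
2. 32.048868, -166.268533
3. -22.249918, 179.455438
4. -70.297692, -178.881460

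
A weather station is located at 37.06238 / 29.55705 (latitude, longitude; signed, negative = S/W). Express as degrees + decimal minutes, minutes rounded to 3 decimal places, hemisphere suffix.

37° 3.743′ N, 29° 33.423′ E

φ: fractional part 0.062380 → 3.74280 minutes
Longitude: 29° + 0.557050 × 60 = 29° 33.42300′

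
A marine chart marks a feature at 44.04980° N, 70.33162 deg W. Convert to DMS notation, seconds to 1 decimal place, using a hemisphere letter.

44°02′59.3″ N, 70°19′53.8″ W

Latitude: whole degrees 44; 2.98800′ → 2′ and 59.280″
Longitude: 0.331620° → 19.89720′; 0.89720 × 60 = 53.832″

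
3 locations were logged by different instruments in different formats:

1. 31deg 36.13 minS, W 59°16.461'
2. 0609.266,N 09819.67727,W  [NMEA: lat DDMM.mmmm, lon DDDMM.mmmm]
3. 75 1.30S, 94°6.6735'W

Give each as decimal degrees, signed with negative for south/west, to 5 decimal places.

Point 1:
  Lat: 36.13′ = 0.602167°; total 31.602167
  hemisphere S, so the sign is −
  λ: 59 + 16.461/60 = 59.274350
  hemisphere W, so the sign is −
Point 2:
  Lat: split at 2 digits → 06° and 9.266′; 6 + 9.266/60 = 6.154433
  N → positive
  Longitude: split at 3 digits → 098° and 19.67727′; 98 + 19.67727/60 = 98.327955
  W → negative
Point 3:
  Latitude: 75 + 1.3/60 = 75.021667
  S → negative
  Longitude: 6.6735′ = 0.111225°; total 94.111225
  W ⇒ negate

1. -31.60217, -59.27435
2. 6.15443, -98.32795
3. -75.02167, -94.11123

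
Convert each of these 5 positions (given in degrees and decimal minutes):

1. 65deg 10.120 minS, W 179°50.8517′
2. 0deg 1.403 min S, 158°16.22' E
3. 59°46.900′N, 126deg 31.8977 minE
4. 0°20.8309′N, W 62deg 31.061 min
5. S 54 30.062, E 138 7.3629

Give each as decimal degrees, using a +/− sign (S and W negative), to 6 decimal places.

Point 1:
  Lat: 10.12′ = 0.168667°; total 65.1686667
  S ⇒ negate
  Lon: 50.8517′ = 0.847528°; total 179.8475283
  W → negative
Point 2:
  φ: 1.403′ = 0.023383°; total 0.0233833
  hemisphere S, so the sign is −
  Longitude: 158 + 16.22/60 = 158.2703333
  E → positive
Point 3:
  Lat: 46.9′ = 0.781667°; total 59.7816667
  N → positive
  Longitude: 126 + 31.8977/60 = 126.5316283
  E → positive
Point 4:
  Lat: 0 + 20.8309/60 = 0.3471817
  N ⇒ keep positive
  Longitude: 31.061′ = 0.517683°; total 62.5176833
  hemisphere W, so the sign is −
Point 5:
  φ: 54 + 30.062/60 = 54.5010333
  hemisphere S, so the sign is −
  Lon: 138 + 7.3629/60 = 138.1227150
  E → positive

1. -65.168667, -179.847528
2. -0.023383, 158.270333
3. 59.781667, 126.531628
4. 0.347182, -62.517683
5. -54.501033, 138.122715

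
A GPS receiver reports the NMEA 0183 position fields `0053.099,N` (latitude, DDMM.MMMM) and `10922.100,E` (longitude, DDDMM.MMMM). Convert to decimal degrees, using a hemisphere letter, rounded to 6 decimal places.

Latitude: degrees = first 2 digits = 0, minutes = 53.099; 0 + 53.099/60 = 0.8849833
Longitude: split at 3 digits → 109° and 22.1′; 109 + 22.1/60 = 109.3683333

0.884983° N, 109.368333° E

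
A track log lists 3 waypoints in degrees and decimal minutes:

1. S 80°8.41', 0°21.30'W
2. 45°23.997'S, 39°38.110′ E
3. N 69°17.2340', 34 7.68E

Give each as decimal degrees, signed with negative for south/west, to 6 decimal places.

1. -80.140167, -0.355000
2. -45.399950, 39.635167
3. 69.287233, 34.128000

Point 1:
  Lat: 80 + 8.41/60 = 80.1401667
  S → negative
  Longitude: 21.3′ = 0.355000°; total 0.3550000
  W ⇒ negate
Point 2:
  φ: 23.997′ = 0.399950°; total 45.3999500
  S → negative
  Longitude: 38.11′ = 0.635167°; total 39.6351667
  E ⇒ keep positive
Point 3:
  Lat: 69 + 17.234/60 = 69.2872333
  N → positive
  Lon: 34 + 7.68/60 = 34.1280000
  E ⇒ keep positive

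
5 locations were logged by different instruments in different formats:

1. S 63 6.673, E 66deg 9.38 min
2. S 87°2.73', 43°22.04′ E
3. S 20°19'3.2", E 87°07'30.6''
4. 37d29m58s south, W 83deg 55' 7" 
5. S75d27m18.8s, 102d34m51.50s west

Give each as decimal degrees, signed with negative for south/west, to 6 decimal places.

1. -63.111217, 66.156333
2. -87.045500, 43.367333
3. -20.317556, 87.125167
4. -37.499444, -83.918611
5. -75.455222, -102.580972

Point 1:
  Lat: 63 + 6.673/60 = 63.1112167
  hemisphere S, so the sign is −
  Lon: 66 + 9.38/60 = 66.1563333
  E → positive
Point 2:
  φ: 87 + 2.73/60 = 87.0455000
  hemisphere S, so the sign is −
  Longitude: 22.04′ = 0.367333°; total 43.3673333
  E ⇒ keep positive
Point 3:
  φ: 20 + 19/60 + 3.2/3600 = 20.3175556
  S → negative
  λ: 87 + 7/60 + 30.6/3600 = 87.1251667
  E ⇒ keep positive
Point 4:
  Latitude: 29′ + 58″ = 29.96667′; 37 + 29.96667/60 = 37.4994444
  S → negative
  Lon: 83 + 55/60 + 7/3600 = 83.9186111
  W → negative
Point 5:
  φ: 75° + 27/60 + 18.8/3600 = 75 + 0.450000 + 0.005222 = 75.4552222
  S → negative
  λ: 102° + 34/60 + 51.5/3600 = 102 + 0.566667 + 0.014306 = 102.5809722
  W → negative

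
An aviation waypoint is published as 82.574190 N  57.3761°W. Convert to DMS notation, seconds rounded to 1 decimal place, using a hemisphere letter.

82°34′27.1″ N, 57°22′34.0″ W

Latitude: 0.574190° → 34.45140′; 0.45140 × 60 = 27.084″
λ: 0.376100° → 22.56600′; 0.56600 × 60 = 33.960″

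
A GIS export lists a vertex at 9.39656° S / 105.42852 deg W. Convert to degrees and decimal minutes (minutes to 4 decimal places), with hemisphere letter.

9° 23.7936′ S, 105° 25.7112′ W

Latitude: fractional part 0.396560 → 23.793600 minutes
Longitude: minutes = (105.428520 − 105) × 60 = 25.711200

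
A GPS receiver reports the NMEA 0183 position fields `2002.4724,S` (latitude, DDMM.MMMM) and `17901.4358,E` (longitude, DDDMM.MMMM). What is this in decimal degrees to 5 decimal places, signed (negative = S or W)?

-20.04121, 179.02393

Latitude: degrees = first 2 digits = 20, minutes = 2.4724; 20 + 2.4724/60 = 20.041207
hemisphere S, so the sign is −
λ: split at 3 digits → 179° and 1.4358′; 179 + 1.4358/60 = 179.023930
E → positive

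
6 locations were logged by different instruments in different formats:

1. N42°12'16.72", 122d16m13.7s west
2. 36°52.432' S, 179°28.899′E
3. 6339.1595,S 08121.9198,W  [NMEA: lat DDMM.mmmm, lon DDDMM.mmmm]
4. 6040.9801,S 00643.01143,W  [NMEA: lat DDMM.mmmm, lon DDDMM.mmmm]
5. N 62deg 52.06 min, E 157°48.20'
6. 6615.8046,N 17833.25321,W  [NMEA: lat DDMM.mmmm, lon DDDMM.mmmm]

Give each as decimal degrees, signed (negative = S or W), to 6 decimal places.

1. 42.204644, -122.270472
2. -36.873867, 179.481650
3. -63.652658, -81.365330
4. -60.683002, -6.716857
5. 62.867667, 157.803333
6. 66.263410, -178.554220

Point 1:
  Lat: 42 + 12/60 + 16.72/3600 = 42.2046444
  N ⇒ keep positive
  Lon: 16′ + 13.7″ = 16.22833′; 122 + 16.22833/60 = 122.2704722
  hemisphere W, so the sign is −
Point 2:
  Latitude: 36 + 52.432/60 = 36.8738667
  S ⇒ negate
  λ: 28.899′ = 0.481650°; total 179.4816500
  E ⇒ keep positive
Point 3:
  Lat: split at 2 digits → 63° and 39.1595′; 63 + 39.1595/60 = 63.6526583
  S ⇒ negate
  Longitude: split at 3 digits → 081° and 21.9198′; 81 + 21.9198/60 = 81.3653300
  W ⇒ negate
Point 4:
  Lat: degrees = first 2 digits = 60, minutes = 40.9801; 60 + 40.9801/60 = 60.6830017
  S → negative
  Longitude: split at 3 digits → 006° and 43.01143′; 6 + 43.01143/60 = 6.7168572
  hemisphere W, so the sign is −
Point 5:
  Latitude: 62 + 52.06/60 = 62.8676667
  N ⇒ keep positive
  Lon: 157 + 48.2/60 = 157.8033333
  E ⇒ keep positive
Point 6:
  φ: split at 2 digits → 66° and 15.8046′; 66 + 15.8046/60 = 66.2634100
  N ⇒ keep positive
  Lon: split at 3 digits → 178° and 33.25321′; 178 + 33.25321/60 = 178.5542202
  W → negative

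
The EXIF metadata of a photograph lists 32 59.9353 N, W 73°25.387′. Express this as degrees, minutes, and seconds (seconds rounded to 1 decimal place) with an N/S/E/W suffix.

32°59′56.1″ N, 73°25′23.2″ W

Lat: fractional minutes 0.93530 × 60 = 56.118″
Longitude: fractional minutes 0.38700 × 60 = 23.220″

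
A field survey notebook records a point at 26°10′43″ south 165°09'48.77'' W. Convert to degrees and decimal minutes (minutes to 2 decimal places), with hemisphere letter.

Latitude: 10 + 43/60 = 10.7167′
λ: seconds/60 = 0.81283; minutes = 9 + 0.81283 = 9.8128

26° 10.72′ S, 165° 9.81′ W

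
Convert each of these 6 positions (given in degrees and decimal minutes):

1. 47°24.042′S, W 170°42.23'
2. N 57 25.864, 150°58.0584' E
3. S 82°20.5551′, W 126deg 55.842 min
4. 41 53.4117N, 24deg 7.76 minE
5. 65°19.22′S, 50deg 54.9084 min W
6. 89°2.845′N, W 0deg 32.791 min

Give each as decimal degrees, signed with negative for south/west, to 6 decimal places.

1. -47.400700, -170.703833
2. 57.431067, 150.967640
3. -82.342585, -126.930700
4. 41.890195, 24.129333
5. -65.320333, -50.915140
6. 89.047417, -0.546517

Point 1:
  Latitude: 24.042′ = 0.400700°; total 47.4007000
  hemisphere S, so the sign is −
  λ: 42.23′ = 0.703833°; total 170.7038333
  W → negative
Point 2:
  Latitude: 25.864′ = 0.431067°; total 57.4310667
  N ⇒ keep positive
  λ: 58.0584′ = 0.967640°; total 150.9676400
  E ⇒ keep positive
Point 3:
  Latitude: 82 + 20.5551/60 = 82.3425850
  hemisphere S, so the sign is −
  Longitude: 126 + 55.842/60 = 126.9307000
  W → negative
Point 4:
  φ: 53.4117′ = 0.890195°; total 41.8901950
  N ⇒ keep positive
  Longitude: 7.76′ = 0.129333°; total 24.1293333
  E → positive
Point 5:
  Latitude: 65 + 19.22/60 = 65.3203333
  hemisphere S, so the sign is −
  Lon: 50 + 54.9084/60 = 50.9151400
  W → negative
Point 6:
  φ: 89 + 2.845/60 = 89.0474167
  N → positive
  Lon: 32.791′ = 0.546517°; total 0.5465167
  W ⇒ negate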